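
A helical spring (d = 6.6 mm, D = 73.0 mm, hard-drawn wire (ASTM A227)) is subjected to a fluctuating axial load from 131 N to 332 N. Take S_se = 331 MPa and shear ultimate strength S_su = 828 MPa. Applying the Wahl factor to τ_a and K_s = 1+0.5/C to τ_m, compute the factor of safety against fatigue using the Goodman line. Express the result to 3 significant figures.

2.43

C = D/d = 73.0/6.6 = 11.0606; K_W = (4C−1)/(4C−4)+0.615/C = 1.1302; K_s = 1+0.5/C = 1.0452
F_a = (F_max−F_min)/2 = 100.5 N; F_m = (F_max+F_min)/2 = 231.5 N
τ_a = K_W·8F_aD/(πd³) = 1.1302 × 64.983 = 73.44 MPa
τ_m = K_s·8F_mD/(πd³) = 1.0452 × 149.69 = 156.45 MPa
Goodman: 1/n_f = τ_a/S_se + τ_m/S_su = 73.44/331 + 156.45/828 = 0.22187 + 0.18895 = 0.41083
n_f = 1/0.41083 = 2.434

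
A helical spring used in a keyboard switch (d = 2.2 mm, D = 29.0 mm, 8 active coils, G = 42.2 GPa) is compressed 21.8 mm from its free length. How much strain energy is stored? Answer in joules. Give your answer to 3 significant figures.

k = Gd⁴/(8D³N_a) = (42.2×10³)(2.2⁴)/(8·29.0³·8) = 0.63333 N/mm
U = ½kδ² = 0.5 × 0.63333 × 21.8² = 150.49 N·mm = 0.15049 J

0.150 J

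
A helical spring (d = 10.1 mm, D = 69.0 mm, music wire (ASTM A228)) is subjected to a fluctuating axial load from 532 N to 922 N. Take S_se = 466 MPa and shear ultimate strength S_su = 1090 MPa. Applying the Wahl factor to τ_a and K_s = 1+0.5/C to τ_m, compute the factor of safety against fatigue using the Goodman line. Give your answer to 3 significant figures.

C = D/d = 69.0/10.1 = 6.8317; K_W = (4C−1)/(4C−4)+0.615/C = 1.2186; K_s = 1+0.5/C = 1.0732
F_a = (F_max−F_min)/2 = 195 N; F_m = (F_max+F_min)/2 = 727 N
τ_a = K_W·8F_aD/(πd³) = 1.2186 × 33.255 = 40.526 MPa
τ_m = K_s·8F_mD/(πd³) = 1.0732 × 123.98 = 133.06 MPa
Goodman: 1/n_f = τ_a/S_se + τ_m/S_su = 40.526/466 + 133.06/1090 = 0.08697 + 0.12207 = 0.20904
n_f = 1/0.20904 = 4.784

4.78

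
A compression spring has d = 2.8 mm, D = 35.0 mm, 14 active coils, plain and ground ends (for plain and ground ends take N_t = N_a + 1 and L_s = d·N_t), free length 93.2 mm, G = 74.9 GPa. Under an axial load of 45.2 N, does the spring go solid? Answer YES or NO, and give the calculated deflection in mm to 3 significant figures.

NO, δ = 47.1 mm

k = Gd⁴/(8D³N_a) = (74.9×10³)(2.8⁴)/(8·35.0³·14) = 0.95872 N/mm
N_t = 15; L_s = 2.8·15 = 42 mm; δ_solid = L₀ − L_s = 93.2 − 42 = 51.2 mm
δ = F/k = 45.2/0.95872 = 47.146 mm
δ < δ_solid → spring does not go solid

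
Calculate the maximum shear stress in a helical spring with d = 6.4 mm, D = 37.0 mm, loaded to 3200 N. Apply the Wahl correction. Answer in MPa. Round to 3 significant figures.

Spring index C = D/d = 37.0/6.4 = 5.7812
K_W = (4C−1)/(4C−4) + 0.615/C = 22.125/19.125 + 0.1064 = 1.2632
τ₀ = 8FD/(πd³) = 8·3200·37.0/(π·6.4³) = 947200/823.55 = 1150.1 MPa
τ_max = K·τ₀ = 1.2632 × 1150.1 = 1452.9 MPa

1450 MPa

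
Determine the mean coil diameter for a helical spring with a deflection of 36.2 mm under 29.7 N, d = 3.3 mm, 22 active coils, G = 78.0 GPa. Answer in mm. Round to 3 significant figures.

Required rate k = F/δ = 29.7/36.2 = 0.82044 N/mm
D = (Gd⁴/(8N_a·k))^(1/3) = (78.0×10³·3.3⁴/(8·22·0.82044))^(1/3)
  = (64060.4)^(1/3) = 40.0126 mm

40.0 mm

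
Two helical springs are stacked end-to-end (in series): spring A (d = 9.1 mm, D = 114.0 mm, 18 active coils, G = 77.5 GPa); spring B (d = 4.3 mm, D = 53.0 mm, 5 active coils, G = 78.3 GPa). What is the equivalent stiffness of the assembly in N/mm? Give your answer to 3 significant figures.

1.60 N/mm

k_A = Gd⁴/(8D³N_a) = (77.5×10³)(9.1⁴)/(8·114.0³·18) = 2.4911 N/mm
k_B = Gd⁴/(8D³N_a) = (78.3×10³)(4.3⁴)/(8·53.0³·5) = 4.4952 N/mm
Series: 1/k_eq = 1/2.4911 + 1/4.4952 = 0.62389; k_eq = 1.6028 N/mm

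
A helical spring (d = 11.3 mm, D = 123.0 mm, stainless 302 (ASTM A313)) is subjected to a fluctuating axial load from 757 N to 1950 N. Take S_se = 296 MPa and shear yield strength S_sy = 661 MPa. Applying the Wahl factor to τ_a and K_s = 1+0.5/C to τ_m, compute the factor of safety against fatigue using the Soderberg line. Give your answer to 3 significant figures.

1.04

C = D/d = 123.0/11.3 = 10.8850; K_W = (4C−1)/(4C−4)+0.615/C = 1.1324; K_s = 1+0.5/C = 1.0459
F_a = (F_max−F_min)/2 = 596.5 N; F_m = (F_max+F_min)/2 = 1353.5 N
τ_a = K_W·8F_aD/(πd³) = 1.1324 × 129.49 = 146.63 MPa
τ_m = K_s·8F_mD/(πd³) = 1.0459 × 293.81 = 307.31 MPa
Soderberg: 1/n_f = τ_a/S_se + τ_m/S_sy = 146.63/296 + 307.31/661 = 0.49536 + 0.46491 = 0.96027
n_f = 1/0.96027 = 1.041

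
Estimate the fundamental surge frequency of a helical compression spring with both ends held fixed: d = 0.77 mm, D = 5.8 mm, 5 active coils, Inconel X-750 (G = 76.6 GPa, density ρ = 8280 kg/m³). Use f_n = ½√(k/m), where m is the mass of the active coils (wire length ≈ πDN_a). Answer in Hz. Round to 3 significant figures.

k = Gd⁴/(8D³N_a) = (76.6×10³)(0.77⁴)/(8·5.8³·5) = 3.4502 N/mm = 3450.2 N/m
Wire length L = πDN_a = π·5.8·5 = 91.106 mm
m = ρ·(πd²/4)·L = 8280 × 0.46566×10⁻⁶ m² × 0.091106 m = 0.00035128 kg
f_n = ½√(k/m) = 0.5·√(3450.2/0.00035128) = 0.5·√(9.822e+06) = 1567 Hz

1570 Hz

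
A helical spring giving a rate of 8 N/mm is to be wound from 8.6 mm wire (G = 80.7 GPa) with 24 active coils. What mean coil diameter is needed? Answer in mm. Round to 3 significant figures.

66.0 mm

D = (Gd⁴/(8N_a·k))^(1/3) = (80.7×10³·8.6⁴/(8·24·8))^(1/3)
  = (287393)^(1/3) = 65.9921 mm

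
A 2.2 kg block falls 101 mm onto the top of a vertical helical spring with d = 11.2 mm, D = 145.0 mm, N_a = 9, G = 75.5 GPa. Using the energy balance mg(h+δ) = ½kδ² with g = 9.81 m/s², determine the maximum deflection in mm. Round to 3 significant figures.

k = Gd⁴/(8D³N_a) = (75.5×10³)(11.2⁴)/(8·145.0³·9) = 5.4123 N/mm
W = mg = 2.2 × 9.81 = 21.582 N
½kδ² − Wδ − Wh = 0 → δ = (W + √(W² + 2kWh))/k
δ = (21.582 + √(465.78 + 23595.3))/5.4123 = (21.582 + 155.12)/5.4123 = 32.648 mm

32.6 mm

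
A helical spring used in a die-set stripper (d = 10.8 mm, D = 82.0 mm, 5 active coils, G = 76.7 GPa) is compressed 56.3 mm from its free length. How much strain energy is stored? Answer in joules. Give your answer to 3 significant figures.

75.0 J

k = Gd⁴/(8D³N_a) = (76.7×10³)(10.8⁴)/(8·82.0³·5) = 47.314 N/mm
U = ½kδ² = 0.5 × 47.314 × 56.3² = 74985 N·mm = 74.985 J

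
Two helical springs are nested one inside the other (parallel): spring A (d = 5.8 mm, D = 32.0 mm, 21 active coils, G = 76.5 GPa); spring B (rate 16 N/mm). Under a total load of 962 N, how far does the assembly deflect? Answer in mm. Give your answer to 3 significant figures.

30.3 mm

k_A = Gd⁴/(8D³N_a) = (76.5×10³)(5.8⁴)/(8·32.0³·21) = 15.726 N/mm
Parallel: k_eq = 15.726 + 16 = 31.726 N/mm
δ = F/k_eq = 962/31.726 = 30.322 mm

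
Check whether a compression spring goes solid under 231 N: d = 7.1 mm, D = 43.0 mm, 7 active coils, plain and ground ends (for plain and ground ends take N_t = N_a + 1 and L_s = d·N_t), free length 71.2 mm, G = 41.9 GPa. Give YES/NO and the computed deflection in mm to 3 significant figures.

NO, δ = 9.66 mm

k = Gd⁴/(8D³N_a) = (41.9×10³)(7.1⁴)/(8·43.0³·7) = 23.914 N/mm
N_t = 8; L_s = 7.1·8 = 56.8 mm; δ_solid = L₀ − L_s = 71.2 − 56.8 = 14.4 mm
δ = F/k = 231/23.914 = 9.6596 mm
δ < δ_solid → spring does not go solid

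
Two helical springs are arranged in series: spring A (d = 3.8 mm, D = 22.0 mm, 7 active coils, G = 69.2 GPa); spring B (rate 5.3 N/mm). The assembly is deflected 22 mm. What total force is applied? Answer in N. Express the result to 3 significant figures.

k_A = Gd⁴/(8D³N_a) = (69.2×10³)(3.8⁴)/(8·22.0³·7) = 24.198 N/mm
Series: 1/k_eq = 1/24.198 + 1/5.3 = 0.23; k_eq = 4.3477 N/mm
F = k_eq·δ = 4.3477·22 = 95.65 N

95.7 N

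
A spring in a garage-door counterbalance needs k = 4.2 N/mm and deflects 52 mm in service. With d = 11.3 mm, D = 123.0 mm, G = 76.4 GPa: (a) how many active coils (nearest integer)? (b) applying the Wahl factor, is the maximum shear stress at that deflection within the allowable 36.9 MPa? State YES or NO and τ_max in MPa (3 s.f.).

N_a = Gd⁴/(8D³k) = (76.4×10³)(11.3⁴)/(8·123.0³·4.2) = 19.92 → N_a = 20
Actual rate k = Gd⁴/(8D³·20) = 4.1838 N/mm
Working load F = kδ = 4.1838·52 = 217.56 N
C = 123.0/11.3 = 10.8850; K_W = (4C−1)/(4C−4)+0.615/C = 1.1324
τ_max = K_W·8FD/(πd³) = 1.1324·47.226 = 53.478 MPa
τ_max > 36.9 MPa → exceeds allowable

(a) 20 coils; (b) NO, τ_max = 53.5 MPa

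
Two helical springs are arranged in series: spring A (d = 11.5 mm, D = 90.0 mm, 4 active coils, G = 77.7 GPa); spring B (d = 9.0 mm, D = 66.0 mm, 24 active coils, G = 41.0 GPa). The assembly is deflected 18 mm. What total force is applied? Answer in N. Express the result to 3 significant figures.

k_A = Gd⁴/(8D³N_a) = (77.7×10³)(11.5⁴)/(8·90.0³·4) = 58.255 N/mm
k_B = Gd⁴/(8D³N_a) = (41.0×10³)(9.0⁴)/(8·66.0³·24) = 4.8733 N/mm
Series: 1/k_eq = 1/58.255 + 1/4.8733 = 0.22237; k_eq = 4.4971 N/mm
F = k_eq·δ = 4.4971·18 = 80.947 N

80.9 N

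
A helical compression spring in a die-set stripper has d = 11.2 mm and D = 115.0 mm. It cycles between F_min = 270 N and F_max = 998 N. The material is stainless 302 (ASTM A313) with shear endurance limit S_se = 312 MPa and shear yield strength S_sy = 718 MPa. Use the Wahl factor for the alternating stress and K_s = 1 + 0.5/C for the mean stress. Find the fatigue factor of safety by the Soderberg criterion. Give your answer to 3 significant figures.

C = D/d = 115.0/11.2 = 10.2679; K_W = (4C−1)/(4C−4)+0.615/C = 1.1408; K_s = 1+0.5/C = 1.0487
F_a = (F_max−F_min)/2 = 364 N; F_m = (F_max+F_min)/2 = 634 N
τ_a = K_W·8F_aD/(πd³) = 1.1408 × 75.873 = 86.557 MPa
τ_m = K_s·8F_mD/(πd³) = 1.0487 × 132.15 = 138.59 MPa
Soderberg: 1/n_f = τ_a/S_se + τ_m/S_sy = 86.557/312 + 138.59/718 = 0.27743 + 0.19302 = 0.47044
n_f = 1/0.47044 = 2.126

2.13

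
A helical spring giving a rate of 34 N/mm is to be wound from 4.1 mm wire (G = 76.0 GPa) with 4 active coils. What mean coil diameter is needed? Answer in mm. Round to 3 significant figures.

D = (Gd⁴/(8N_a·k))^(1/3) = (76.0×10³·4.1⁴/(8·4·34))^(1/3)
  = (19738.8)^(1/3) = 27.0255 mm

27.0 mm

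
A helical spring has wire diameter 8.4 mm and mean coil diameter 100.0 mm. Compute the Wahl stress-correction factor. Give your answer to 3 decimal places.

C = D/d = 100.0/8.4 = 11.9048
K_W = (4C−1)/(4C−4) + 0.615/C = 46.619/43.619 + 0.0517 = 1.1204

1.120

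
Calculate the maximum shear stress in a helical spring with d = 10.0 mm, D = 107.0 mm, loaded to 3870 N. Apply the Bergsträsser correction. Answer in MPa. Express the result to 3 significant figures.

Spring index C = D/d = 107.0/10.0 = 10.7000
K_B = (4C+2)/(4C−3) = 44.800/39.800 = 1.1256
τ₀ = 8FD/(πd³) = 8·3870·107.0/(π·10.0³) = 3.31272e+06/3141.6 = 1054.5 MPa
τ_max = K·τ₀ = 1.1256 × 1054.5 = 1186.9 MPa

1190 MPa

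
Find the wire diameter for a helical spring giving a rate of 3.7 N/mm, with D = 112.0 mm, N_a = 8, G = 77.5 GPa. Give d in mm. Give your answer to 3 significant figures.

8.09 mm

d = (8D³N_a·k / G)^(1/4) = (8·112.0³·8·3.7 / (77.5×10³))^0.25
  = (4292.7)^0.25 = 8.0944 mm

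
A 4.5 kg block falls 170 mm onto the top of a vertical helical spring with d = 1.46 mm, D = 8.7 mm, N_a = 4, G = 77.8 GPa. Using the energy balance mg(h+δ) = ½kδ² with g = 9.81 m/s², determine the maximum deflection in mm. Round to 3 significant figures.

32.7 mm

k = Gd⁴/(8D³N_a) = (77.8×10³)(1.46⁴)/(8·8.7³·4) = 16.776 N/mm
W = mg = 4.5 × 9.81 = 44.145 N
½kδ² − Wδ − Wh = 0 → δ = (W + √(W² + 2kWh))/k
δ = (44.145 + √(1948.8 + 251793))/16.776 = (44.145 + 503.73)/16.776 = 32.659 mm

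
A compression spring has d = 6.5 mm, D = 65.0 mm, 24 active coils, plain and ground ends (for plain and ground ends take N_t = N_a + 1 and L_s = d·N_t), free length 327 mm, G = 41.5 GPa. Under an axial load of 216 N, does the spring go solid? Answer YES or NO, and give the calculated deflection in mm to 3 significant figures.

NO, δ = 154 mm

k = Gd⁴/(8D³N_a) = (41.5×10³)(6.5⁴)/(8·65.0³·24) = 1.4049 N/mm
N_t = 25; L_s = 6.5·25 = 162.5 mm; δ_solid = L₀ − L_s = 327 − 162.5 = 164.5 mm
δ = F/k = 216/1.4049 = 153.74 mm
δ < δ_solid → spring does not go solid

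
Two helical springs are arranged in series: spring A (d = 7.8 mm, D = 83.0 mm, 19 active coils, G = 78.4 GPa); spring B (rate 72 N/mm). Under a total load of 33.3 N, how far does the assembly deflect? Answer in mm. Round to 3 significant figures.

k_A = Gd⁴/(8D³N_a) = (78.4×10³)(7.8⁴)/(8·83.0³·19) = 3.339 N/mm
Series: 1/k_eq = 1/3.339 + 1/72 = 0.31338; k_eq = 3.191 N/mm
δ = F/k_eq = 33.3/3.191 = 10.436 mm

10.4 mm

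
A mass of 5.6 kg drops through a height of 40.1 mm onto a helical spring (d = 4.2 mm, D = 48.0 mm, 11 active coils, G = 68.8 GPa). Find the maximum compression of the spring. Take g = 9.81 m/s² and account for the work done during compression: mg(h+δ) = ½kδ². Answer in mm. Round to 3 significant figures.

76.2 mm

k = Gd⁴/(8D³N_a) = (68.8×10³)(4.2⁴)/(8·48.0³·11) = 2.1998 N/mm
W = mg = 5.6 × 9.81 = 54.936 N
½kδ² − Wδ − Wh = 0 → δ = (W + √(W² + 2kWh))/k
δ = (54.936 + √(3018 + 9691.94))/2.1998 = (54.936 + 112.74)/2.1998 = 76.223 mm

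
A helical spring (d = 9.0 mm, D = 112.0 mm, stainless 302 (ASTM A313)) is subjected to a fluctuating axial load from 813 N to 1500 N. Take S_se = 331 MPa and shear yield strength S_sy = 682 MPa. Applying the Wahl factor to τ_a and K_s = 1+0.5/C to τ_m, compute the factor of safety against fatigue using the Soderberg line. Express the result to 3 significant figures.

0.875

C = D/d = 112.0/9.0 = 12.4444; K_W = (4C−1)/(4C−4)+0.615/C = 1.1150; K_s = 1+0.5/C = 1.0402
F_a = (F_max−F_min)/2 = 343.5 N; F_m = (F_max+F_min)/2 = 1156.5 N
τ_a = K_W·8F_aD/(πd³) = 1.1150 × 134.39 = 149.84 MPa
τ_m = K_s·8F_mD/(πd³) = 1.0402 × 452.46 = 470.63 MPa
Soderberg: 1/n_f = τ_a/S_se + τ_m/S_sy = 149.84/331 + 470.63/682 = 0.45267 + 0.69008 = 1.1428
n_f = 1/1.1428 = 0.8751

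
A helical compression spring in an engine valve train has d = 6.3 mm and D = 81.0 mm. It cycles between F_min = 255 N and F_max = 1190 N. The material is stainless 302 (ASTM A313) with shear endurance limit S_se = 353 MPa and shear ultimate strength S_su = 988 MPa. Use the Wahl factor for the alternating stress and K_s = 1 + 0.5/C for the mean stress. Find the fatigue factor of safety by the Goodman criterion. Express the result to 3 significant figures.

C = D/d = 81.0/6.3 = 12.8571; K_W = (4C−1)/(4C−4)+0.615/C = 1.1111; K_s = 1+0.5/C = 1.0389
F_a = (F_max−F_min)/2 = 467.5 N; F_m = (F_max+F_min)/2 = 722.5 N
τ_a = K_W·8F_aD/(πd³) = 1.1111 × 385.64 = 428.48 MPa
τ_m = K_s·8F_mD/(πd³) = 1.0389 × 595.99 = 619.17 MPa
Goodman: 1/n_f = τ_a/S_se + τ_m/S_su = 428.48/353 + 619.17/988 = 1.21383 + 0.62669 = 1.8405
n_f = 1/1.8405 = 0.5433

0.543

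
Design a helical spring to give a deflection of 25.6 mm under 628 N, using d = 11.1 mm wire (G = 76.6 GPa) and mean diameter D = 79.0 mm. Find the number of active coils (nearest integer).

12

Required rate k = F/δ = 628/25.6 = 24.531 N/mm
N_a = Gd⁴/(8D³k) = (76.6×10³ × 11.1⁴)/(8 × 79.0³ × 24.531)
    = 1.16284e+09 / 9.67589e+07 = 12.02 → 12 coils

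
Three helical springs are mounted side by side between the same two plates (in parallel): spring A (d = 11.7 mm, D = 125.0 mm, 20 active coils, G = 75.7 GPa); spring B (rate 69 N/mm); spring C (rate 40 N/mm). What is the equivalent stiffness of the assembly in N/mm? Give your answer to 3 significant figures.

k_A = Gd⁴/(8D³N_a) = (75.7×10³)(11.7⁴)/(8·125.0³·20) = 4.5393 N/mm
Parallel: k_eq = 4.5393 + 69 + 40 = 113.54 N/mm

114 N/mm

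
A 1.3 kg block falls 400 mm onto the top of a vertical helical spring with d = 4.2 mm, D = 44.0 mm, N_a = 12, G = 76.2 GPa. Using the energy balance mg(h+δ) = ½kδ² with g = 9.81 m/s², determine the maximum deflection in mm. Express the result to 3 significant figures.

k = Gd⁴/(8D³N_a) = (76.2×10³)(4.2⁴)/(8·44.0³·12) = 2.8995 N/mm
W = mg = 1.3 × 9.81 = 12.753 N
½kδ² − Wδ − Wh = 0 → δ = (W + √(W² + 2kWh))/k
δ = (12.753 + √(162.64 + 29581.8))/2.8995 = (12.753 + 172.47)/2.8995 = 63.88 mm

63.9 mm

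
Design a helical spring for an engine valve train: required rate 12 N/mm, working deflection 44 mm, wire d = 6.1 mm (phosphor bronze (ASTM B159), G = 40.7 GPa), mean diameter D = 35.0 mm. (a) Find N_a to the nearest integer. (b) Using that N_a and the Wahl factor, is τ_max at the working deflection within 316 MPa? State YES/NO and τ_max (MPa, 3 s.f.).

(a) 14 coils; (b) YES, τ_max = 257 MPa

N_a = Gd⁴/(8D³k) = (40.7×10³)(6.1⁴)/(8·35.0³·12) = 13.69 → N_a = 14
Actual rate k = Gd⁴/(8D³·14) = 11.735 N/mm
Working load F = kδ = 11.735·44 = 516.35 N
C = 35.0/6.1 = 5.7377; K_W = (4C−1)/(4C−4)+0.615/C = 1.2655
τ_max = K_W·8FD/(πd³) = 1.2655·202.75 = 256.58 MPa
τ_max ≤ 316 MPa → acceptable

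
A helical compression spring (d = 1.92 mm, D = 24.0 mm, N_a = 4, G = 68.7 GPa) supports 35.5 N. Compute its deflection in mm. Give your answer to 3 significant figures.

16.8 mm

k = Gd⁴/(8D³N_a) = (68.7×10³)(1.92⁴)/(8·24.0³·4) = 2.1105 N/mm
δ = F/k = 35.5 / 2.1105 = 16.821 mm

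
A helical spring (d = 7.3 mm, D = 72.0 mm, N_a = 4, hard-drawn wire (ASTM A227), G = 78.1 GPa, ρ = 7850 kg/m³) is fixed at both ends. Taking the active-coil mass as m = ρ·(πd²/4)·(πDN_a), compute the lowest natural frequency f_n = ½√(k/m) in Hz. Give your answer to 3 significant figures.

k = Gd⁴/(8D³N_a) = (78.1×10³)(7.3⁴)/(8·72.0³·4) = 18.569 N/mm = 18569 N/m
Wire length L = πDN_a = π·72.0·4 = 904.78 mm
m = ρ·(πd²/4)·L = 7850 × 41.854×10⁻⁶ m² × 0.90478 m = 0.29727 kg
f_n = ½√(k/m) = 0.5·√(18569/0.29727) = 0.5·√(62467) = 124.97 Hz

125 Hz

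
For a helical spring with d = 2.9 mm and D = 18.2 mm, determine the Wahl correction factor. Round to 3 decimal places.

C = D/d = 18.2/2.9 = 6.2759
K_W = (4C−1)/(4C−4) + 0.615/C = 24.103/21.103 + 0.0980 = 1.2402

1.240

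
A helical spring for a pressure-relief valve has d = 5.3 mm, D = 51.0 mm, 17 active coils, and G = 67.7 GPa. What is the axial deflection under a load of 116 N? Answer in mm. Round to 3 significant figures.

k = Gd⁴/(8D³N_a) = (67.7×10³)(5.3⁴)/(8·51.0³·17) = 2.961 N/mm
δ = F/k = 116 / 2.961 = 39.176 mm

39.2 mm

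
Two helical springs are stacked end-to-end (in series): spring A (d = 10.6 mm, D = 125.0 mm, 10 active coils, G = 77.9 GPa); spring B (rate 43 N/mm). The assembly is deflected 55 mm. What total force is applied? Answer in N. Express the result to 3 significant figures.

302 N

k_A = Gd⁴/(8D³N_a) = (77.9×10³)(10.6⁴)/(8·125.0³·10) = 6.2942 N/mm
Series: 1/k_eq = 1/6.2942 + 1/43 = 0.18213; k_eq = 5.4905 N/mm
F = k_eq·δ = 5.4905·55 = 301.98 N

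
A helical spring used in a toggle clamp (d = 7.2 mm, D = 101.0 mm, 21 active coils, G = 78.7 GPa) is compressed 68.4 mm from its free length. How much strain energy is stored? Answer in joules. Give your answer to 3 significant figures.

2.86 J

k = Gd⁴/(8D³N_a) = (78.7×10³)(7.2⁴)/(8·101.0³·21) = 1.2219 N/mm
U = ½kδ² = 0.5 × 1.2219 × 68.4² = 2858.3 N·mm = 2.8583 J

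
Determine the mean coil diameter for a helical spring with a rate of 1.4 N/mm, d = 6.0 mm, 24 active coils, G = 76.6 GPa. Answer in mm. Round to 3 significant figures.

D = (Gd⁴/(8N_a·k))^(1/3) = (76.6×10³·6.0⁴/(8·24·1.4))^(1/3)
  = (369321)^(1/3) = 71.7466 mm

71.7 mm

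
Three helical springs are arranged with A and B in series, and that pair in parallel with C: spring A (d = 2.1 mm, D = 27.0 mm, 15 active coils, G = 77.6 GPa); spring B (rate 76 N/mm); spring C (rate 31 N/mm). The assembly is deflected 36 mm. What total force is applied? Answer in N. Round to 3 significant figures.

1140 N

k_A = Gd⁴/(8D³N_a) = (77.6×10³)(2.1⁴)/(8·27.0³·15) = 0.63895 N/mm
Springs A,B series: k_AB = 1/(1/0.63895+1/76) = 0.63362 N/mm; parallel with C: k_eq = 0.63362+31 = 31.634 N/mm
F = k_eq·δ = 31.634·36 = 1138.8 N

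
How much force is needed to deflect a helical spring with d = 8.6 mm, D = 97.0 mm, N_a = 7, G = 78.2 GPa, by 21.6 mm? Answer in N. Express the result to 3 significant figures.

181 N

k = Gd⁴/(8D³N_a) = (78.2×10³)(8.6⁴)/(8·97.0³·7) = 8.3695 N/mm
F = k·δ = 8.3695 × 21.6 = 180.78 N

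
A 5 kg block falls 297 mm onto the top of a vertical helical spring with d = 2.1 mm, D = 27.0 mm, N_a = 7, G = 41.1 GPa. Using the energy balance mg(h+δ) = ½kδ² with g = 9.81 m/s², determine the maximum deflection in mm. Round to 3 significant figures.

k = Gd⁴/(8D³N_a) = (41.1×10³)(2.1⁴)/(8·27.0³·7) = 0.72517 N/mm
W = mg = 5 × 9.81 = 49.05 N
½kδ² − Wδ − Wh = 0 → δ = (W + √(W² + 2kWh))/k
δ = (49.05 + √(2405.9 + 21128.3))/0.72517 = (49.05 + 153.41)/0.72517 = 279.19 mm

279 mm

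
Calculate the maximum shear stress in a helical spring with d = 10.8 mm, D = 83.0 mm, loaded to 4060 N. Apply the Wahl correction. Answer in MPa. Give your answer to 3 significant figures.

812 MPa

Spring index C = D/d = 83.0/10.8 = 7.6852
K_W = (4C−1)/(4C−4) + 0.615/C = 29.741/26.741 + 0.0800 = 1.1922
τ₀ = 8FD/(πd³) = 8·4060·83.0/(π·10.8³) = 2.69584e+06/3957.5 = 681.2 MPa
τ_max = K·τ₀ = 1.1922 × 681.2 = 812.13 MPa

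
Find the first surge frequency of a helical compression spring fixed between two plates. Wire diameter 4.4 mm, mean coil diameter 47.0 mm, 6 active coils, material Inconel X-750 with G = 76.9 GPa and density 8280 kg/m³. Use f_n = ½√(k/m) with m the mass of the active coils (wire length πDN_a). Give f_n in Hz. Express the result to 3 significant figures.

114 Hz

k = Gd⁴/(8D³N_a) = (76.9×10³)(4.4⁴)/(8·47.0³·6) = 5.7837 N/mm = 5783.7 N/m
Wire length L = πDN_a = π·47.0·6 = 885.93 mm
m = ρ·(πd²/4)·L = 8280 × 15.205×10⁻⁶ m² × 0.88593 m = 0.11154 kg
f_n = ½√(k/m) = 0.5·√(5783.7/0.11154) = 0.5·√(51853) = 113.86 Hz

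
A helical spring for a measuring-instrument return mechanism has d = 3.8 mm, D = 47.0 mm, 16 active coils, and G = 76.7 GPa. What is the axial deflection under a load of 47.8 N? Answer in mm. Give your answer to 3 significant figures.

k = Gd⁴/(8D³N_a) = (76.7×10³)(3.8⁴)/(8·47.0³·16) = 1.2034 N/mm
δ = F/k = 47.8 / 1.2034 = 39.719 mm

39.7 mm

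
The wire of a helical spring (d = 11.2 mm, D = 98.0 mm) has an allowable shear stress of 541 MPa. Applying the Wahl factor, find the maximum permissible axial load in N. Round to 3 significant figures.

2610 N

C = D/d = 98.0/11.2 = 8.7500
K_W = (4C−1)/(4C−4) + 0.615/C = 34.000/31.000 + 0.0703 = 1.1671
τ_max = K·8FD/(πd³) → F_max = τ_allow·πd³/(8DK)
F_max = 541·π·11.2³/(8·98.0·1.1671) = 2.3878e+06/914.97 = 2609.7 N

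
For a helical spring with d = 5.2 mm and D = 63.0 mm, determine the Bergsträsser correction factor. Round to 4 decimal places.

C = D/d = 63.0/5.2 = 12.1154
K_B = (4C+2)/(4C−3) = 50.462/45.462 = 1.1100

1.1100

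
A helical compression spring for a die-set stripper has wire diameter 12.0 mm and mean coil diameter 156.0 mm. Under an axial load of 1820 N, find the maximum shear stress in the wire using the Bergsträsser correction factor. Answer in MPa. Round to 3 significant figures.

461 MPa

Spring index C = D/d = 156.0/12.0 = 13.0000
K_B = (4C+2)/(4C−3) = 54.000/49.000 = 1.1020
τ₀ = 8FD/(πd³) = 8·1820·156.0/(π·12.0³) = 2.27136e+06/5428.7 = 418.4 MPa
τ_max = K·τ₀ = 1.1020 × 418.4 = 461.09 MPa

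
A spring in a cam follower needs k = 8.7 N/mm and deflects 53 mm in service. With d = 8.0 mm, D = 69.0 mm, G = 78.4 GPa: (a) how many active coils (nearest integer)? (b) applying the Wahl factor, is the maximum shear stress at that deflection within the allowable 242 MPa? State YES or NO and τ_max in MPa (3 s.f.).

N_a = Gd⁴/(8D³k) = (78.4×10³)(8.0⁴)/(8·69.0³·8.7) = 14.04 → N_a = 14
Actual rate k = Gd⁴/(8D³·14) = 8.7279 N/mm
Working load F = kδ = 8.7279·53 = 462.58 N
C = 69.0/8.0 = 8.6250; K_W = (4C−1)/(4C−4)+0.615/C = 1.1697
τ_max = K_W·8FD/(πd³) = 1.1697·158.75 = 185.68 MPa
τ_max ≤ 242 MPa → acceptable

(a) 14 coils; (b) YES, τ_max = 186 MPa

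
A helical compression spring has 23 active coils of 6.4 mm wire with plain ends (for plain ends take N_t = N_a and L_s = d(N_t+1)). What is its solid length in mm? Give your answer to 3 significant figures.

154 mm

plain ends: N_t = N_a = 23
L_s = d·(N_t+1) = 6.4 × 24 = 153.6 mm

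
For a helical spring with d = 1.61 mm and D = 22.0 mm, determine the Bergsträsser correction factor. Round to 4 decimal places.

C = D/d = 22.0/1.61 = 13.6646
K_B = (4C+2)/(4C−3) = 56.658/51.658 = 1.0968

1.0968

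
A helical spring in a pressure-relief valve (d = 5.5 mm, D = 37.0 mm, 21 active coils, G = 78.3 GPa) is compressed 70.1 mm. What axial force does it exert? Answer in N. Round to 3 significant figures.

k = Gd⁴/(8D³N_a) = (78.3×10³)(5.5⁴)/(8·37.0³·21) = 8.4197 N/mm
F = k·δ = 8.4197 × 70.1 = 590.22 N

590 N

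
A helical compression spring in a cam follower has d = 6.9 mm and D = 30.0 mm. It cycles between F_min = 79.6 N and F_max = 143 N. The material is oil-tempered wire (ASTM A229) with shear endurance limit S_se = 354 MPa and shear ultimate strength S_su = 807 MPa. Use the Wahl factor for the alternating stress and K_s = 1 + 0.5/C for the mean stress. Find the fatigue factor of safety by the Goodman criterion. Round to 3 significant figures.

C = D/d = 30.0/6.9 = 4.3478; K_W = (4C−1)/(4C−4)+0.615/C = 1.3655; K_s = 1+0.5/C = 1.1150
F_a = (F_max−F_min)/2 = 31.7 N; F_m = (F_max+F_min)/2 = 111.3 N
τ_a = K_W·8F_aD/(πd³) = 1.3655 × 7.3718 = 10.066 MPa
τ_m = K_s·8F_mD/(πd³) = 1.1150 × 25.883 = 28.859 MPa
Goodman: 1/n_f = τ_a/S_se + τ_m/S_su = 10.066/354 + 28.859/807 = 0.02844 + 0.03576 = 0.064196
n_f = 1/0.064196 = 15.58

15.6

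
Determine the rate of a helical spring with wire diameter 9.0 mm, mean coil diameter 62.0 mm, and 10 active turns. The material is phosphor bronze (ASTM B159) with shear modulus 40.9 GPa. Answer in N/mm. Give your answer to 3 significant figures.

k = Gd⁴/(8D³N_a) = (40.9×10³ × 9.0⁴) / (8 × 62.0³ × 10)
  = 2.68345e+08 / 1.90662e+07 = 14.074 N/mm

14.1 N/mm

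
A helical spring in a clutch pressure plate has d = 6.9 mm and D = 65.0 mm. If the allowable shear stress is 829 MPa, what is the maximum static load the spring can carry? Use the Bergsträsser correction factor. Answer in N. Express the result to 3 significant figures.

C = D/d = 65.0/6.9 = 9.4203
K_B = (4C+2)/(4C−3) = 39.681/34.681 = 1.1442
τ_max = K·8FD/(πd³) → F_max = τ_allow·πd³/(8DK)
F_max = 829·π·6.9³/(8·65.0·1.1442) = 8.5556e+05/594.97 = 1438 N

1440 N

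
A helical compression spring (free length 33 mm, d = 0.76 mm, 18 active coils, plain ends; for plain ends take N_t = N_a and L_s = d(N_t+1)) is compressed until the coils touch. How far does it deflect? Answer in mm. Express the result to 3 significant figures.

N_t = 18; L_s = 0.76·19 = 14.44 mm
δ_solid = L₀ − L_s = 33 − 14.44 = 18.56 mm

18.6 mm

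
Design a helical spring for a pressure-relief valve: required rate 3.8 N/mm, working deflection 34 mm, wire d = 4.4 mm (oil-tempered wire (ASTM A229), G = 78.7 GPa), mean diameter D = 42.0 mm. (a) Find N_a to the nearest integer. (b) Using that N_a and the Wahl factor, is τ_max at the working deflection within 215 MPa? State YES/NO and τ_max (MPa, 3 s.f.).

(a) 13 coils; (b) YES, τ_max = 188 MPa

N_a = Gd⁴/(8D³k) = (78.7×10³)(4.4⁴)/(8·42.0³·3.8) = 13.1 → N_a = 13
Actual rate k = Gd⁴/(8D³·13) = 3.8283 N/mm
Working load F = kδ = 3.8283·34 = 130.16 N
C = 42.0/4.4 = 9.5455; K_W = (4C−1)/(4C−4)+0.615/C = 1.1522
τ_max = K_W·8FD/(πd³) = 1.1522·163.42 = 188.3 MPa
τ_max ≤ 215 MPa → acceptable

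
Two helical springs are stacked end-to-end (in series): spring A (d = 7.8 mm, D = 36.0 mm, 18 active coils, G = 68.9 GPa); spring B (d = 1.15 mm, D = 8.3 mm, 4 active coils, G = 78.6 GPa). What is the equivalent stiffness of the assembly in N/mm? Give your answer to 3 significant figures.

6.27 N/mm

k_A = Gd⁴/(8D³N_a) = (68.9×10³)(7.8⁴)/(8·36.0³·18) = 37.96 N/mm
k_B = Gd⁴/(8D³N_a) = (78.6×10³)(1.15⁴)/(8·8.3³·4) = 7.5133 N/mm
Series: 1/k_eq = 1/37.96 + 1/7.5133 = 0.15944; k_eq = 6.2719 N/mm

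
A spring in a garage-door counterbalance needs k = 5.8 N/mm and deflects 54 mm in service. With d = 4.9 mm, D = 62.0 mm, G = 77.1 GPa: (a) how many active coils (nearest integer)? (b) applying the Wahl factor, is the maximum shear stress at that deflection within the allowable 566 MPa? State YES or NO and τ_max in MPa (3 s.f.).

N_a = Gd⁴/(8D³k) = (77.1×10³)(4.9⁴)/(8·62.0³·5.8) = 4.019 → N_a = 4
Actual rate k = Gd⁴/(8D³·4) = 5.8279 N/mm
Working load F = kδ = 5.8279·54 = 314.71 N
C = 62.0/4.9 = 12.6531; K_W = (4C−1)/(4C−4)+0.615/C = 1.1130
τ_max = K_W·8FD/(πd³) = 1.1130·422.33 = 470.04 MPa
τ_max ≤ 566 MPa → acceptable

(a) 4 coils; (b) YES, τ_max = 470 MPa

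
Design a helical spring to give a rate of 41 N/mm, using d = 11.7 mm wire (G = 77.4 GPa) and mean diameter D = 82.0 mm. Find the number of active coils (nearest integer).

N_a = Gd⁴/(8D³k) = (77.4×10³ × 11.7⁴)/(8 × 82.0³ × 41)
    = 1.45039e+09 / 1.80849e+08 = 8.02 → 8 coils

8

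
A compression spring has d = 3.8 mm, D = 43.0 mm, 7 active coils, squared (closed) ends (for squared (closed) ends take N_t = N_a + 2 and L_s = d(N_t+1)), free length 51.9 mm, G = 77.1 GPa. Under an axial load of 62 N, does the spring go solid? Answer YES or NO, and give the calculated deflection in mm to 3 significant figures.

YES, δ = 17.2 mm

k = Gd⁴/(8D³N_a) = (77.1×10³)(3.8⁴)/(8·43.0³·7) = 3.6107 N/mm
N_t = 9; L_s = 3.8·10 = 38 mm; δ_solid = L₀ − L_s = 51.9 − 38 = 13.9 mm
δ = F/k = 62/3.6107 = 17.171 mm
δ ≥ δ_solid → spring goes solid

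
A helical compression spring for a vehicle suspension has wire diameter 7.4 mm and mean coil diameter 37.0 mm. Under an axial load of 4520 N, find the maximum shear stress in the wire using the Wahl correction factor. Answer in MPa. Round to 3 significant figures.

Spring index C = D/d = 37.0/7.4 = 5.0000
K_W = (4C−1)/(4C−4) + 0.615/C = 19.000/16.000 + 0.1230 = 1.3105
τ₀ = 8FD/(πd³) = 8·4520·37.0/(π·7.4³) = 1.33792e+06/1273 = 1051 MPa
τ_max = K·τ₀ = 1.3105 × 1051 = 1377.3 MPa

1380 MPa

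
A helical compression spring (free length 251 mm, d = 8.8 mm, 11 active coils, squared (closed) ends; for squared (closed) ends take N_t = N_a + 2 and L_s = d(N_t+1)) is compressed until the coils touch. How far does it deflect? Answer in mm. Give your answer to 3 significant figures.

128 mm

N_t = 13; L_s = 8.8·14 = 123.2 mm
δ_solid = L₀ − L_s = 251 − 123.2 = 127.8 mm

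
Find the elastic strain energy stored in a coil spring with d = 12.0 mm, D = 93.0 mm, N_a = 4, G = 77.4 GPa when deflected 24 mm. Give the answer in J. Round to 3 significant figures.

k = Gd⁴/(8D³N_a) = (77.4×10³)(12.0⁴)/(8·93.0³·4) = 62.354 N/mm
U = ½kδ² = 0.5 × 62.354 × 24² = 17958 N·mm = 17.958 J

18.0 J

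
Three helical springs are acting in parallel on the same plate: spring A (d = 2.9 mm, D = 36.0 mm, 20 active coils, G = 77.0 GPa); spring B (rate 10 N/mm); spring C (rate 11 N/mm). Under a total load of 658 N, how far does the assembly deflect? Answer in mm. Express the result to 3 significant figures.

30.3 mm

k_A = Gd⁴/(8D³N_a) = (77.0×10³)(2.9⁴)/(8·36.0³·20) = 0.72955 N/mm
Parallel: k_eq = 0.72955 + 10 + 11 = 21.73 N/mm
δ = F/k_eq = 658/21.73 = 30.281 mm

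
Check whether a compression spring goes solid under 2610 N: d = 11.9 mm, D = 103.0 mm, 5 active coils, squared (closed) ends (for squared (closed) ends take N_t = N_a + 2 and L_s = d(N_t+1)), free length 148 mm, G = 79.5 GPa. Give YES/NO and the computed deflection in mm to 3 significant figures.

k = Gd⁴/(8D³N_a) = (79.5×10³)(11.9⁴)/(8·103.0³·5) = 36.474 N/mm
N_t = 7; L_s = 11.9·8 = 95.2 mm; δ_solid = L₀ − L_s = 148 − 95.2 = 52.8 mm
δ = F/k = 2610/36.474 = 71.558 mm
δ ≥ δ_solid → spring goes solid

YES, δ = 71.6 mm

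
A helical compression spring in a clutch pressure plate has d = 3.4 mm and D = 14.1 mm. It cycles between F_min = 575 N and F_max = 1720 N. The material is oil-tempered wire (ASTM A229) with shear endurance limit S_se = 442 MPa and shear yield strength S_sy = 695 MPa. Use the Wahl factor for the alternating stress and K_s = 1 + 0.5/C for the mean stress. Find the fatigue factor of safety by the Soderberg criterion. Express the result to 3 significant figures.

C = D/d = 14.1/3.4 = 4.1471; K_W = (4C−1)/(4C−4)+0.615/C = 1.3866; K_s = 1+0.5/C = 1.1206
F_a = (F_max−F_min)/2 = 572.5 N; F_m = (F_max+F_min)/2 = 1147.5 N
τ_a = K_W·8F_aD/(πd³) = 1.3866 × 523 = 725.19 MPa
τ_m = K_s·8F_mD/(πd³) = 1.1206 × 1048.3 = 1174.7 MPa
Soderberg: 1/n_f = τ_a/S_se + τ_m/S_sy = 725.19/442 + 1174.7/695 = 1.64071 + 1.69016 = 3.3309
n_f = 1/3.3309 = 0.3002

0.300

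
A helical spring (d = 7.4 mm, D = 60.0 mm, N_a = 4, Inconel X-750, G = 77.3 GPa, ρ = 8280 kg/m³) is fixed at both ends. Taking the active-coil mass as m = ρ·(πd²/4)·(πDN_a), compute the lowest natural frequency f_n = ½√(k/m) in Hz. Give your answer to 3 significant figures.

k = Gd⁴/(8D³N_a) = (77.3×10³)(7.4⁴)/(8·60.0³·4) = 33.535 N/mm = 33535 N/m
Wire length L = πDN_a = π·60.0·4 = 753.98 mm
m = ρ·(πd²/4)·L = 8280 × 43.008×10⁻⁶ m² × 0.75398 m = 0.2685 kg
f_n = ½√(k/m) = 0.5·√(33535/0.2685) = 0.5·√(1.249e+05) = 176.71 Hz

177 Hz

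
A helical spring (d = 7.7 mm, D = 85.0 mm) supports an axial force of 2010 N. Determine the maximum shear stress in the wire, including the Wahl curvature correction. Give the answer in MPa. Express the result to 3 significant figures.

Spring index C = D/d = 85.0/7.7 = 11.0390
K_W = (4C−1)/(4C−4) + 0.615/C = 43.156/40.156 + 0.0557 = 1.1304
τ₀ = 8FD/(πd³) = 8·2010·85.0/(π·7.7³) = 1.3668e+06/1434.2 = 952.98 MPa
τ_max = K·τ₀ = 1.1304 × 952.98 = 1077.3 MPa

1080 MPa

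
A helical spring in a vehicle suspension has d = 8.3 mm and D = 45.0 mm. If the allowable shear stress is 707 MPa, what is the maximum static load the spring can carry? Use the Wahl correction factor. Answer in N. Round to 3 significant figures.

2750 N

C = D/d = 45.0/8.3 = 5.4217
K_W = (4C−1)/(4C−4) + 0.615/C = 20.687/17.687 + 0.1134 = 1.2831
τ_max = K·8FD/(πd³) → F_max = τ_allow·πd³/(8DK)
F_max = 707·π·8.3³/(8·45.0·1.2831) = 1.27e+06/461.9 = 2749.5 N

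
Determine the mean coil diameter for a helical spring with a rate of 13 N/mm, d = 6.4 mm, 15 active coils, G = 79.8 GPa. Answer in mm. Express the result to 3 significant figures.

44.1 mm

D = (Gd⁴/(8N_a·k))^(1/3) = (79.8×10³·6.4⁴/(8·15·13))^(1/3)
  = (85821.9)^(1/3) = 44.1096 mm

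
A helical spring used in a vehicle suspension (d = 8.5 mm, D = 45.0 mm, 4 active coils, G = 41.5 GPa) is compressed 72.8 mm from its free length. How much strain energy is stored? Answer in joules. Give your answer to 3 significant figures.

k = Gd⁴/(8D³N_a) = (41.5×10³)(8.5⁴)/(8·45.0³·4) = 74.291 N/mm
U = ½kδ² = 0.5 × 74.291 × 72.8² = 1.9687e+05 N·mm = 196.87 J

197 J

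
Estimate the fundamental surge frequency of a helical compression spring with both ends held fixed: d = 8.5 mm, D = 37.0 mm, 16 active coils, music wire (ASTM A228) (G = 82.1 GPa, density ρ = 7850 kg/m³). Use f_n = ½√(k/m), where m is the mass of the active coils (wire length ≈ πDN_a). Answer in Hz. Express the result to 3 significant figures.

141 Hz

k = Gd⁴/(8D³N_a) = (82.1×10³)(8.5⁴)/(8·37.0³·16) = 66.1 N/mm = 66100 N/m
Wire length L = πDN_a = π·37.0·16 = 1859.8 mm
m = ρ·(πd²/4)·L = 7850 × 56.745×10⁻⁶ m² × 1.8598 m = 0.82846 kg
f_n = ½√(k/m) = 0.5·√(66100/0.82846) = 0.5·√(79787) = 141.23 Hz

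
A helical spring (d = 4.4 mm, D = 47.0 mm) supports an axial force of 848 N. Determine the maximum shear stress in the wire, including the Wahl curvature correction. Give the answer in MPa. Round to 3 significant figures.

Spring index C = D/d = 47.0/4.4 = 10.6818
K_W = (4C−1)/(4C−4) + 0.615/C = 41.727/38.727 + 0.0576 = 1.1350
τ₀ = 8FD/(πd³) = 8·848·47.0/(π·4.4³) = 318848/267.61 = 1191.4 MPa
τ_max = K·τ₀ = 1.1350 × 1191.4 = 1352.3 MPa

1350 MPa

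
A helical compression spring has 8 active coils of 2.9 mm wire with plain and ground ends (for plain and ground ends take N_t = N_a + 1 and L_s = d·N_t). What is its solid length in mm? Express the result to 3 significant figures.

26.1 mm

plain and ground ends: N_t = N_a + 1 = 8 + 1 = 9
L_s = d·N_t = 2.9 × 9 = 26.1 mm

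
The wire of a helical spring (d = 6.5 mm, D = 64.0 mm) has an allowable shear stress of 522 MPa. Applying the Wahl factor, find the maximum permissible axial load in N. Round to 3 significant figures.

767 N

C = D/d = 64.0/6.5 = 9.8462
K_W = (4C−1)/(4C−4) + 0.615/C = 38.385/35.385 + 0.0625 = 1.1472
τ_max = K·8FD/(πd³) → F_max = τ_allow·πd³/(8DK)
F_max = 522·π·6.5³/(8·64.0·1.1472) = 4.5036e+05/587.39 = 766.72 N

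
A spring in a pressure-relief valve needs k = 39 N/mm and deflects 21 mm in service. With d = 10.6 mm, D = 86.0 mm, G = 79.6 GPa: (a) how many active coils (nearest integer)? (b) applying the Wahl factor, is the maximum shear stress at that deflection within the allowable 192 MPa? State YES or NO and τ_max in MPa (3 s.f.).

(a) 5 coils; (b) YES, τ_max = 180 MPa

N_a = Gd⁴/(8D³k) = (79.6×10³)(10.6⁴)/(8·86.0³·39) = 5.064 → N_a = 5
Actual rate k = Gd⁴/(8D³·5) = 39.499 N/mm
Working load F = kδ = 39.499·21 = 829.47 N
C = 86.0/10.6 = 8.1132; K_W = (4C−1)/(4C−4)+0.615/C = 1.1812
τ_max = K_W·8FD/(πd³) = 1.1812·152.52 = 180.16 MPa
τ_max ≤ 192 MPa → acceptable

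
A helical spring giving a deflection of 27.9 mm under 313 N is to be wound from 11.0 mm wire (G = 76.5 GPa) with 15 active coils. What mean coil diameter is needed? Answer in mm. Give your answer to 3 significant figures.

Required rate k = F/δ = 313/27.9 = 11.219 N/mm
D = (Gd⁴/(8N_a·k))^(1/3) = (76.5×10³·11.0⁴/(8·15·11.219))^(1/3)
  = (831976)^(1/3) = 94.0525 mm

94.1 mm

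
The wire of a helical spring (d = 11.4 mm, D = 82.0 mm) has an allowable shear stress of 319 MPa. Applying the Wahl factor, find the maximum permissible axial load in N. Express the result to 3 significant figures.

1880 N

C = D/d = 82.0/11.4 = 7.1930
K_W = (4C−1)/(4C−4) + 0.615/C = 27.772/24.772 + 0.0855 = 1.2066
τ_max = K·8FD/(πd³) → F_max = τ_allow·πd³/(8DK)
F_max = 319·π·11.4³/(8·82.0·1.2066) = 1.4848e+06/791.53 = 1875.8 N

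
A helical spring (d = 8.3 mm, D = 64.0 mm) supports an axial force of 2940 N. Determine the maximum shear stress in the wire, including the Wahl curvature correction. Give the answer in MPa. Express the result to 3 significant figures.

998 MPa

Spring index C = D/d = 64.0/8.3 = 7.7108
K_W = (4C−1)/(4C−4) + 0.615/C = 29.843/26.843 + 0.0798 = 1.1915
τ₀ = 8FD/(πd³) = 8·2940·64.0/(π·8.3³) = 1.50528e+06/1796.3 = 837.98 MPa
τ_max = K·τ₀ = 1.1915 × 837.98 = 998.47 MPa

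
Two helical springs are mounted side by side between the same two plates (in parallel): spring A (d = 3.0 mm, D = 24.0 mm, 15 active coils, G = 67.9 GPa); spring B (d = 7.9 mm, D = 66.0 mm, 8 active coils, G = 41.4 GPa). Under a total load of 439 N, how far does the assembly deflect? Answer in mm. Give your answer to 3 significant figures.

k_A = Gd⁴/(8D³N_a) = (67.9×10³)(3.0⁴)/(8·24.0³·15) = 3.3154 N/mm
k_B = Gd⁴/(8D³N_a) = (41.4×10³)(7.9⁴)/(8·66.0³·8) = 8.7639 N/mm
Parallel: k_eq = 3.3154 + 8.7639 = 12.079 N/mm
δ = F/k_eq = 439/12.079 = 36.343 mm

36.3 mm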